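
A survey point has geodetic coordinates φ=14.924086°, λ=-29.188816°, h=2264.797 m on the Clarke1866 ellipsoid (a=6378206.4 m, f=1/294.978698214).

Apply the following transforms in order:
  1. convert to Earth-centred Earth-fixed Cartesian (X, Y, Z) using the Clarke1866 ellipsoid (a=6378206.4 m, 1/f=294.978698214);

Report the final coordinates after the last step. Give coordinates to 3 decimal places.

X=5383573.208 m, Y=-3007398.424 m, Z=1632468.174 m

start: φ=14.924086°, λ=-29.188816°, h=2264.797 m
→ ECEF (a=6378206.400, f=1/294.978698214): X=5383573.2085, Y=-3007398.4237, Z=1632468.1737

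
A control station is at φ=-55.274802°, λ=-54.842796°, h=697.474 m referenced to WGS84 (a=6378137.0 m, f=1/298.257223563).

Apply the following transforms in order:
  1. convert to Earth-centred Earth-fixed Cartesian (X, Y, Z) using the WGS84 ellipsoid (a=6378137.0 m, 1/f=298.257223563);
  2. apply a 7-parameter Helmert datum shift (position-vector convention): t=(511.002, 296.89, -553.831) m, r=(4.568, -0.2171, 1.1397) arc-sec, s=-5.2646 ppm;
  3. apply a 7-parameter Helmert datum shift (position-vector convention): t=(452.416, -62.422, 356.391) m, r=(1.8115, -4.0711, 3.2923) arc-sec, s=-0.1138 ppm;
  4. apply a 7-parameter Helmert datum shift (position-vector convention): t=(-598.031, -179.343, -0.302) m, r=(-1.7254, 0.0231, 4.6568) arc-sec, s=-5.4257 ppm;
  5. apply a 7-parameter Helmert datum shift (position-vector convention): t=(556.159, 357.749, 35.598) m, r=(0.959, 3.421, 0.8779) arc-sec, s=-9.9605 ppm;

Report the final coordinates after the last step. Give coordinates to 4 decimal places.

start: φ=-55.274802°, λ=-54.842796°, h=697.474 m
→ ECEF (a=6378137.000, f=1/298.257223563): X=2097079.0025, Y=-2977518.0884, Z=-5219443.8165
→ Helmert 7p (PV): X=2097600.9098, Y=-2977078.3450, Z=-5220033.9026
→ Helmert 7p (PV): X=2098203.6349, Y=-2977061.1029, Z=-5219661.6626
→ Helmert 7p (PV): X=2097660.8473, Y=-2977220.5849, Z=-5219608.9763
→ Helmert 7p (PV): X=2098122.2151, Y=-2976799.9858, Z=-5219570.0208

X=2098122.2151 m, Y=-2976799.9858 m, Z=-5219570.0208 m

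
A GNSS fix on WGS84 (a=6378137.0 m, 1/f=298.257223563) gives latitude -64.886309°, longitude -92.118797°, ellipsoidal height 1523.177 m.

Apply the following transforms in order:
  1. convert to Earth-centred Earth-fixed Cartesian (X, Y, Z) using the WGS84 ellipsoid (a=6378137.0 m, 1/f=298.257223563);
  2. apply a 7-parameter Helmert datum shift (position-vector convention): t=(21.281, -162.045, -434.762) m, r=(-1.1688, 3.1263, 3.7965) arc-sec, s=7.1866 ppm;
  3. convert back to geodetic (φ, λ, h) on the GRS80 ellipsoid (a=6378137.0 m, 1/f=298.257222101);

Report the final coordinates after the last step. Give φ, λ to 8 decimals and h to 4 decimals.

φ=-64.88629910°, λ=-92.11898082°, h=2030.8531 m

start: φ=-64.886309°, λ=-92.118797°, h=1523.177 m
→ ECEF (a=6378137.000, f=1/298.257223563): X=-100381.0266, Y=-2713231.7113, Z=-5753720.6906
→ Helmert 7p (PV): X=-100397.7353, Y=-2713447.7065, Z=-5754179.9062
→ geod (Bowring, a=6378137.000): φ=-64.88629910°, λ=-92.11898082°, h=2030.8531 m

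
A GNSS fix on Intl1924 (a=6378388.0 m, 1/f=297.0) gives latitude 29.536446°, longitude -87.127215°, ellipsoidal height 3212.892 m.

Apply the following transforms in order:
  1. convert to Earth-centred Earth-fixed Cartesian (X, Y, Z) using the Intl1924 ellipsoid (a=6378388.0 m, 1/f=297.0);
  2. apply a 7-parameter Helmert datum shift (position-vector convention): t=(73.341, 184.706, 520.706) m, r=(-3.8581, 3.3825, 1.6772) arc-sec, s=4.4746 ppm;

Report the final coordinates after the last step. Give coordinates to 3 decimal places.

X=278669.843 m, Y=-5549597.524 m, Z=3128032.759 m

start: φ=29.536446°, λ=-87.127215°, h=3212.892 m
→ ECEF (a=6378388.000, f=1/297.0): X=278498.8424, Y=-5549818.1579, Z=3127398.8185
→ Helmert 7p (PV): X=278669.8429, Y=-5549597.5235, Z=3128032.7588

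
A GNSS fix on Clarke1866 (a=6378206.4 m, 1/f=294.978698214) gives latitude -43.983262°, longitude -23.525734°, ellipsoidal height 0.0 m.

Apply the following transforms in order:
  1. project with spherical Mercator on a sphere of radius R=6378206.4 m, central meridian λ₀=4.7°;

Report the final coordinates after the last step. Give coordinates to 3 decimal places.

start: φ=-43.983262°, λ=-23.525734°, h=0.000 m
→ merc (R=6378206.4, λ₀=4.7°): E=-3142108.5248, N=-5462911.7454

E=-3142108.525 m, N=-5462911.745 m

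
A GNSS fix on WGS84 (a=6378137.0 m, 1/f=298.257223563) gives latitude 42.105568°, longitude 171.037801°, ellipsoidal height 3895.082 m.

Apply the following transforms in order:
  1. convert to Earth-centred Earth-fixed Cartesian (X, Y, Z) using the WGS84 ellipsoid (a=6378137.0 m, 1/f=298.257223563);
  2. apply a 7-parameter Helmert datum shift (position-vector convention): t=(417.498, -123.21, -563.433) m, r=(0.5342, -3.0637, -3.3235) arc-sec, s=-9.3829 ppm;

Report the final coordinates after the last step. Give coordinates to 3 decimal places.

X=-4683730.552 m, Y=738661.743 m, Z=4256251.251 m

start: φ=42.105568°, λ=171.037801°, h=3895.082 m
→ ECEF (a=6378137.000, f=1/298.257223563): X=-4684140.6756, Y=738727.4352, Z=4256922.2868
→ Helmert 7p (PV): X=-4683730.5524, Y=738661.7428, Z=4256251.2507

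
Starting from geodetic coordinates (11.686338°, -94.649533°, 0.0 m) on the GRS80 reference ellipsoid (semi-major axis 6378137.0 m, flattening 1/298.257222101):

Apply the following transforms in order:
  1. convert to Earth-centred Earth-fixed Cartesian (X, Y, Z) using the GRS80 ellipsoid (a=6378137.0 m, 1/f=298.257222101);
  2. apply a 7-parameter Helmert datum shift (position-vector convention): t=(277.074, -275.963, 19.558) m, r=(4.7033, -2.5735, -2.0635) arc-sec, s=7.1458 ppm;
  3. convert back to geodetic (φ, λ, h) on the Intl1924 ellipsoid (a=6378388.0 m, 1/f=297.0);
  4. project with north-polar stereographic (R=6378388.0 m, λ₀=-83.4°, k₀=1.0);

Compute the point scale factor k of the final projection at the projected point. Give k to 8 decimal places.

1.66315874

start: φ=11.686338°, λ=-94.649533°, h=0.000 m
→ ECEF (a=6378137.000, f=1/298.257222101): X=-506368.1565, Y=-6226226.3076, Z=1283443.5568
→ Helmert 7p (PV): X=-506173.0026, Y=-6226570.9618, Z=1283323.9953
→ geod (Bowring, a=6378388.000): φ=11.68500621°, λ=-94.64749279°, h=49.4324 m
→ into stereo (λ₀=-83.4°): φ=11.68500621°, λ−λ₀=-11.24749279°
scale k = 1.66315874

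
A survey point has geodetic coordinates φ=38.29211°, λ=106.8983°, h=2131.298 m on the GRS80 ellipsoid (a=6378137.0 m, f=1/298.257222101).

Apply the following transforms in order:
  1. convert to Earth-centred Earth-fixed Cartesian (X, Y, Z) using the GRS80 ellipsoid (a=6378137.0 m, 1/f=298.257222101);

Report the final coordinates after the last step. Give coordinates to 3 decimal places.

start: φ=38.292110°, λ=106.898300°, h=2131.298 m
→ ECEF (a=6378137.000, f=1/298.257222101): X=-1457460.2112, Y=4797578.1732, Z=3932264.1262

X=-1457460.211 m, Y=4797578.173 m, Z=3932264.126 m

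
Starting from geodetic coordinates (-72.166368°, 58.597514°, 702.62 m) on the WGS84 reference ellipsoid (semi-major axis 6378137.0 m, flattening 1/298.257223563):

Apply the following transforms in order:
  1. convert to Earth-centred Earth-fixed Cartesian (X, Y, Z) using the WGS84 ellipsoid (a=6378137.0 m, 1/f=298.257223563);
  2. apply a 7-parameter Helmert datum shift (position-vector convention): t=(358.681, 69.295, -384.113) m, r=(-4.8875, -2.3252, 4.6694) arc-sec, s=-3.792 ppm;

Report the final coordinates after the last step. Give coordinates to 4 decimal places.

X=1021375.0977 m, Y=1672429.5699 m, Z=-6050455.5394 m

start: φ=-72.166368°, λ=58.597514°, h=702.620 m
→ ECEF (a=6378137.000, f=1/298.257223563): X=1020989.9483, Y=1672486.8614, Z=-6050066.2478
→ Helmert 7p (PV): X=1021375.0977, Y=1672429.5699, Z=-6050455.5394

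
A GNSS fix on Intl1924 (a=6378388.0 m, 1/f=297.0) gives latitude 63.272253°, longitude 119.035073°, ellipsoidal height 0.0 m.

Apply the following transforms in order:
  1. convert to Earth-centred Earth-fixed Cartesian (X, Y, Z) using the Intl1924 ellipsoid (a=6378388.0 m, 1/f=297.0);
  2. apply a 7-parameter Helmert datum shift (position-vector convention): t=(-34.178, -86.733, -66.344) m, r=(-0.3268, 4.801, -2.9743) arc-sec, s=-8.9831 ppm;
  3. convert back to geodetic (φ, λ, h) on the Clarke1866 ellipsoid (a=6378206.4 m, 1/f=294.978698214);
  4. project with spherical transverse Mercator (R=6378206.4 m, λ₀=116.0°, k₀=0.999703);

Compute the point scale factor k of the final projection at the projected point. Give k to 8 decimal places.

0.99998620

start: φ=63.272253°, λ=119.035073°, h=0.000 m
→ ECEF (a=6378388.000, f=1/297.0): X=-1396052.5980, Y=2514913.6855, Z=5673816.8374
→ Helmert 7p (PV): X=-1395905.9089, Y=2514833.4808, Z=5673728.0345
→ geod (Bowring, a=6378206.400): φ=63.27408532°, λ=119.03329360°, h=155.5534 m
→ into tm (λ₀=116.0°): φ=63.27408532°, λ−λ₀=3.03329360°
scale k = 0.99998620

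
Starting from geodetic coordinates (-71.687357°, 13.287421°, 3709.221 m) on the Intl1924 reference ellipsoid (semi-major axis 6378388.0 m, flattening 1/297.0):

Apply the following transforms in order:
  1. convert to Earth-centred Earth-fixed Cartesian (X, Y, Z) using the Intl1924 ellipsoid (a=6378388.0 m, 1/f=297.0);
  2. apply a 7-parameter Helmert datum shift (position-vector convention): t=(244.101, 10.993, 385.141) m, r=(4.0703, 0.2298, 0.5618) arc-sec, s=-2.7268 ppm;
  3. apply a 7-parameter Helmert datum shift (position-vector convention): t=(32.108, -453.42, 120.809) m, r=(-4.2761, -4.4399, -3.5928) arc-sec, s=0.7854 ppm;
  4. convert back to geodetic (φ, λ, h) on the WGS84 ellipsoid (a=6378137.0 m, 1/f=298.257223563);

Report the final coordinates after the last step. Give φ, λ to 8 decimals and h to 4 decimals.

φ=-71.68290287°, λ=13.27153383°, h=3437.5209 m

start: φ=-71.687357°, λ=13.287421°, h=3709.221 m
→ ECEF (a=6378388.000, f=1/297.0): X=1957520.9618, Y=462284.5912, Z=-6036479.7456
→ Helmert 7p (PV): X=1957751.7407, Y=462418.7751, Z=-6036071.2028
→ Helmert 7p (PV): X=1957923.3689, Y=461806.4828, Z=-6035922.5799
→ geod (Bowring, a=6378137.000): φ=-71.68290287°, λ=13.27153383°, h=3437.5209 m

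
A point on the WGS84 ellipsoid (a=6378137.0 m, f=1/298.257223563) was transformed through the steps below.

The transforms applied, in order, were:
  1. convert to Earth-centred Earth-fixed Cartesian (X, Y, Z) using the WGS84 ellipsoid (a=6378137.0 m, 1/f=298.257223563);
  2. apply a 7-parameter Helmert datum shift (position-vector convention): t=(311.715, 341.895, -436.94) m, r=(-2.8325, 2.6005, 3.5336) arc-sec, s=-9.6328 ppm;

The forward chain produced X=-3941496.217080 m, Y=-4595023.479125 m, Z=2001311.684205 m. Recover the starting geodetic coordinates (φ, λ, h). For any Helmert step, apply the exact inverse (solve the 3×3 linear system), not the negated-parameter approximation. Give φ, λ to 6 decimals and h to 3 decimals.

start: X=-3941496.2171, Y=-4595023.4791, Z=2001311.6842 m
→ Helmert⁻¹: X=-3941949.8641, Y=-4595369.5972, Z=2001655.1032
→ geod (Bowring, a=6378137.000): φ=18.40933400°, λ=-130.62329300°, h=735.4010 m

φ=18.409334°, λ=-130.623293°, h=735.401 m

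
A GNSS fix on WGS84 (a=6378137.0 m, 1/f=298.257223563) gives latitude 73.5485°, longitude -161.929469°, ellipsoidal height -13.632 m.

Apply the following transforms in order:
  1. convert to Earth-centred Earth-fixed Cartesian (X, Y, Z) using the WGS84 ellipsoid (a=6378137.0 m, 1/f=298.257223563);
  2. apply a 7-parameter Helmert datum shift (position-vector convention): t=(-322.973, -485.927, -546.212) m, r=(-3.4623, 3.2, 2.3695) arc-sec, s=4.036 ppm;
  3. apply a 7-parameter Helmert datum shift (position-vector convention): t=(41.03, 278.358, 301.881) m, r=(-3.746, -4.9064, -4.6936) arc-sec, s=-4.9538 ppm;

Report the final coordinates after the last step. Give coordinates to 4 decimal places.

start: φ=73.548500°, λ=-161.929469°, h=-13.632 m
→ ECEF (a=6378137.000, f=1/298.257223563): X=-1722523.5866, Y=-562027.0622, Z=6094845.5428
→ Helmert 7p (PV): X=-1722752.4993, Y=-562432.7387, Z=6094360.0871
→ Helmert 7p (PV): X=-1722860.6985, Y=-562001.7132, Z=6094601.0134

X=-1722860.6985 m, Y=-562001.7132 m, Z=6094601.0134 m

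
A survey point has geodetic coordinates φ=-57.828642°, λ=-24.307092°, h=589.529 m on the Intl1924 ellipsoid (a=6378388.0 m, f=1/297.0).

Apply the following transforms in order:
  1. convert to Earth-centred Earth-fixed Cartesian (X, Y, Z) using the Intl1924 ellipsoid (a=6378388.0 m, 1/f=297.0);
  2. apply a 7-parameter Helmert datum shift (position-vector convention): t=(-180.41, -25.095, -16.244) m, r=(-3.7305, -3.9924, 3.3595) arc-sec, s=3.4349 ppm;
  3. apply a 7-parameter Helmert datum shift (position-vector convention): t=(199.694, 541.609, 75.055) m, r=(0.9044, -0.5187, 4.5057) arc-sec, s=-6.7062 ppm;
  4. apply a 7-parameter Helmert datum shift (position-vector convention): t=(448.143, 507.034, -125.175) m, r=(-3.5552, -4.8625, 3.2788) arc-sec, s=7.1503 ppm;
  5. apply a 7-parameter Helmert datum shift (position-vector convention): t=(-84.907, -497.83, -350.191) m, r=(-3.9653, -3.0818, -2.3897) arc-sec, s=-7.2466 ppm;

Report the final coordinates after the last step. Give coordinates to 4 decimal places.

start: φ=-57.828642°, λ=-24.307092°, h=589.529 m
→ ECEF (a=6378388.000, f=1/297.0): X=3102895.8434, Y=-1401473.5925, Z=-5376212.1220
→ Helmert 7p (PV): X=3102852.9786, Y=-1401550.1978, Z=-5376161.4267
→ Helmert 7p (PV): X=3103075.9993, Y=-1400907.8382, Z=-5376048.6606
→ Helmert 7p (PV): X=3103695.3356, Y=-1400454.1568, Z=-5376114.9770
→ Helmert 7p (PV): X=3103652.0363, Y=-1401081.1475, Z=-5376352.9149

X=3103652.0363 m, Y=-1401081.1475 m, Z=-5376352.9149 m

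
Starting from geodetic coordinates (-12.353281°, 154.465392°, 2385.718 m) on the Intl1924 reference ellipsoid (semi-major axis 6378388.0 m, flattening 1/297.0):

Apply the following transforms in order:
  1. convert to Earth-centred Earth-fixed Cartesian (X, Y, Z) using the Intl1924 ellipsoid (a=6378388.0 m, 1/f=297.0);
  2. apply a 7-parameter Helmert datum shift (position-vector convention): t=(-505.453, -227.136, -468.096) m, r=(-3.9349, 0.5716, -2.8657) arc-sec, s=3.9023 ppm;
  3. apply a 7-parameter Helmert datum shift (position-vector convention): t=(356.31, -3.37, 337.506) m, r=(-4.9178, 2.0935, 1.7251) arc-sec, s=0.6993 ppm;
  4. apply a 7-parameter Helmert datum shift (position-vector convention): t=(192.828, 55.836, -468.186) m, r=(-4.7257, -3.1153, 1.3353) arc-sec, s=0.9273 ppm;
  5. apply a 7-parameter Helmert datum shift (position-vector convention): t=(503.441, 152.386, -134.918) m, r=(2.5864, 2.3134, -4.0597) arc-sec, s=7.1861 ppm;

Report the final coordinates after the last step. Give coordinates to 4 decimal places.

start: φ=-12.353281°, λ=154.465392°, h=2385.718 m
→ ECEF (a=6378388.000, f=1/297.0): X=-5625093.4517, Y=2687203.8304, Z=-1356130.4826
→ Helmert 7p (PV): X=-5625587.2793, Y=2687039.4612, Z=-1356639.5461
→ Helmert 7p (PV): X=-5625271.1457, Y=2686958.5753, Z=-1356309.9563
→ Helmert 7p (PV): X=-5625080.4438, Y=2686949.4122, Z=-1356925.9214
→ Helmert 7p (PV): X=-5624579.7592, Y=2687248.8353, Z=-1356973.8083

X=-5624579.7592 m, Y=2687248.8353 m, Z=-1356973.8083 m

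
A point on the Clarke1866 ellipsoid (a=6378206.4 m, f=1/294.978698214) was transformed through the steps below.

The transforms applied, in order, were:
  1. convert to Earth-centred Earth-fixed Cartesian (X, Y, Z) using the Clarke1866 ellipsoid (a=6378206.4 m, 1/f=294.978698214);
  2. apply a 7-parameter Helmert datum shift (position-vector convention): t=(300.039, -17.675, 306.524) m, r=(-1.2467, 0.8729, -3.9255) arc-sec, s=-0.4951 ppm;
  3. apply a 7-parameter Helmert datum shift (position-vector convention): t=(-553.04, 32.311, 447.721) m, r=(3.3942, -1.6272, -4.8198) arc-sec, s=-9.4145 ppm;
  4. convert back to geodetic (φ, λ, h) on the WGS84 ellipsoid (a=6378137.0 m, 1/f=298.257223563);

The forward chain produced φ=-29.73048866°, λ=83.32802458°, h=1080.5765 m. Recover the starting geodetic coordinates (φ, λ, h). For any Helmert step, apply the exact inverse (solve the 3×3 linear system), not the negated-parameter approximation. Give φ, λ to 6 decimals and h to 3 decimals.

start: φ=-29.730489°, λ=83.328025°, h=1080.577 m
→ ECEF (a=6378137.000, f=1/298.257223563): X=644137.6582, Y=5506525.0720, Z=-3145001.7418
→ Helmert⁻¹: X=644543.2817, Y=5506507.9013, Z=-3145574.7733
→ Helmert⁻¹: X=644152.0774, Y=5506559.5757, Z=-3145846.8462
→ geod (Bowring, a=6378206.400): φ=-29.73879200°, λ=83.32791800°, h=1519.9250 m

φ=-29.738792°, λ=83.327918°, h=1519.925 m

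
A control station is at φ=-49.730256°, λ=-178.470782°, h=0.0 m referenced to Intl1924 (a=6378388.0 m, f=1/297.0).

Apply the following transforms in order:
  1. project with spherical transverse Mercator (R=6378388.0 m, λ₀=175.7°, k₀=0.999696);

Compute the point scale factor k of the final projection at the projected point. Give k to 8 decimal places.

start: φ=-49.730256°, λ=-178.470782°, h=0.000 m
→ into tm (λ₀=175.7°): φ=-49.73025600°, λ−λ₀=5.82921800°
scale k = 1.00185726

1.00185726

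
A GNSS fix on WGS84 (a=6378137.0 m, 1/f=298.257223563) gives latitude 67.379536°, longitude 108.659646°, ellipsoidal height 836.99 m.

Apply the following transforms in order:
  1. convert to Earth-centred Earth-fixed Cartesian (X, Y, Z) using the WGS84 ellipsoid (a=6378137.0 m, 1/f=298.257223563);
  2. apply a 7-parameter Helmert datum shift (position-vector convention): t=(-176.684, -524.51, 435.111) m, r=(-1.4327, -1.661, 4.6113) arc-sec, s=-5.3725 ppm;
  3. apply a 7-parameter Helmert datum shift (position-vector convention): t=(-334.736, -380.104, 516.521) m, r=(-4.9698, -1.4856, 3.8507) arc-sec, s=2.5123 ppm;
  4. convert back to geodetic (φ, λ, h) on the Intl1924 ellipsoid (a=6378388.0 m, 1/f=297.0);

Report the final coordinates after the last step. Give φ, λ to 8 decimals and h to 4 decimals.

φ=67.38718190°, λ=108.68064074°, h=1256.9321 m

start: φ=67.379536°, λ=108.659646°, h=836.990 m
→ ECEF (a=6378137.000, f=1/298.257223563): X=-787239.3033, Y=2331203.5509, Z=5865595.4712
→ Helmert 7p (PV): X=-787511.1084, Y=2330689.6587, Z=5865976.5376
→ Helmert 7p (PV): X=-787933.5831, Y=2330442.0450, Z=5866445.9673
→ geod (Bowring, a=6378388.000): φ=67.38718190°, λ=108.68064074°, h=1256.9321 m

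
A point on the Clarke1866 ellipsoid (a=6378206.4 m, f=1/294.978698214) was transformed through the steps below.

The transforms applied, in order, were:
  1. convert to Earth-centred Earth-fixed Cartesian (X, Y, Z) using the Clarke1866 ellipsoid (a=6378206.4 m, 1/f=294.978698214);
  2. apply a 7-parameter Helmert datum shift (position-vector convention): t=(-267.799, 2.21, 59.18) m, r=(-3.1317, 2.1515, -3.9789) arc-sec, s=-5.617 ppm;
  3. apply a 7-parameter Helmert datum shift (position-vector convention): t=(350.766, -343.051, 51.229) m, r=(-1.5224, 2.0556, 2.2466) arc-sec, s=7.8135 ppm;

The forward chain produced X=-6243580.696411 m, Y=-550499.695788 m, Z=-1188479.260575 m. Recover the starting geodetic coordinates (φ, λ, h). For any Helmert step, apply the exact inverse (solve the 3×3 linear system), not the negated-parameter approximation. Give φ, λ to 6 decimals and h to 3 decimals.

start: X=-6243580.6964, Y=-550499.6958, Z=-1188479.2606 m
→ Helmert⁻¹: X=-6243876.8219, Y=-550075.5662, Z=-1188587.4885
→ Helmert⁻¹: X=-6243621.0809, Y=-550183.2587, Z=-1188726.8243
→ geod (Bowring, a=6378206.400): φ=-10.81036700°, λ=-174.96414600°, h=2091.7030 m

φ=-10.810367°, λ=-174.964146°, h=2091.703 m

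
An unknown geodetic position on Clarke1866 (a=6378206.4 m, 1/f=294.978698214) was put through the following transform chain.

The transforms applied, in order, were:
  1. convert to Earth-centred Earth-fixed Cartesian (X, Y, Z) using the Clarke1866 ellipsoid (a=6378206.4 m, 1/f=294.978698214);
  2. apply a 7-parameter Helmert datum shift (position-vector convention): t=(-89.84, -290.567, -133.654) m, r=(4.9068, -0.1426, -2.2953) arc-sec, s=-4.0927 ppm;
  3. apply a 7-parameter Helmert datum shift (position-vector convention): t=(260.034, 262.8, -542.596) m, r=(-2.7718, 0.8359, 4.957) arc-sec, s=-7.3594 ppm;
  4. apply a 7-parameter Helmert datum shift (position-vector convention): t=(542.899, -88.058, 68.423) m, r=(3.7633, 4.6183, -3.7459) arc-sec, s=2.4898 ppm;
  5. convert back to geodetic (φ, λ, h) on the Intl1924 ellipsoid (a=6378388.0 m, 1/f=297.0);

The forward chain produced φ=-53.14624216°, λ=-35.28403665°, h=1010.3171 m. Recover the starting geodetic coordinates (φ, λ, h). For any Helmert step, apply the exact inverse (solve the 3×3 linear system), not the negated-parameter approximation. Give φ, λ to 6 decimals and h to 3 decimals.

φ=-53.146749°, λ=-35.289121°, h=466.294 m

start: φ=-53.146242°, λ=-35.284037°, h=1010.317 m
→ ECEF (a=6378388.000, f=1/297.0): X=3130065.1408, Y=-2214900.6459, Z=-5081231.2758
→ Helmert⁻¹: X=3129668.4412, Y=-2214842.9428, Z=-5081176.5638
→ Helmert⁻¹: X=3129398.7932, Y=-2215128.9765, Z=-5080688.4435
→ Helmert⁻¹: X=3129522.5766, Y=-2214933.5089, Z=-5080525.0557
→ geod (Bowring, a=6378206.400): φ=-53.14674900°, λ=-35.28912100°, h=466.2940 m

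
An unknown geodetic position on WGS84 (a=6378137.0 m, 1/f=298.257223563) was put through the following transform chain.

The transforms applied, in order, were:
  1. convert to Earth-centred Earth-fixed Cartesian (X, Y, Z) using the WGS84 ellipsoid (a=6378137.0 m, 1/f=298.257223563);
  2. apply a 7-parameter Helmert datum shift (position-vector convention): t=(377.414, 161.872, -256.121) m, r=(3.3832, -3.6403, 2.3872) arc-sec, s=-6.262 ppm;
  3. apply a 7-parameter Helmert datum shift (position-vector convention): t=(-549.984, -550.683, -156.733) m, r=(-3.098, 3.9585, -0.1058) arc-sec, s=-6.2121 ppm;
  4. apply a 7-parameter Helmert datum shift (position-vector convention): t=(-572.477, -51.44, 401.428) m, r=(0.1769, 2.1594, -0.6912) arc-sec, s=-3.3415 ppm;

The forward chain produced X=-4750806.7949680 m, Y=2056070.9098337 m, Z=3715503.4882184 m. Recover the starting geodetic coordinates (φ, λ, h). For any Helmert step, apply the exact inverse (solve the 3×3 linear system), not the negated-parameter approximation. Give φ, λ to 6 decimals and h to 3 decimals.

start: X=-4750806.7950, Y=2056070.9098, Z=3715503.4882 m
→ Helmert⁻¹: X=-4750295.9743, Y=2056116.4882, Z=3715062.9797
→ Helmert⁻¹: X=-4749847.8506, Y=2056621.7108, Z=3715182.5257
→ Helmert⁻¹: X=-4750165.6350, Y=2056588.6350, Z=3715512.0144
→ geod (Bowring, a=6378137.000): φ=35.85323100°, λ=156.58975600°, h=866.5380 m

φ=35.853231°, λ=156.589756°, h=866.538 m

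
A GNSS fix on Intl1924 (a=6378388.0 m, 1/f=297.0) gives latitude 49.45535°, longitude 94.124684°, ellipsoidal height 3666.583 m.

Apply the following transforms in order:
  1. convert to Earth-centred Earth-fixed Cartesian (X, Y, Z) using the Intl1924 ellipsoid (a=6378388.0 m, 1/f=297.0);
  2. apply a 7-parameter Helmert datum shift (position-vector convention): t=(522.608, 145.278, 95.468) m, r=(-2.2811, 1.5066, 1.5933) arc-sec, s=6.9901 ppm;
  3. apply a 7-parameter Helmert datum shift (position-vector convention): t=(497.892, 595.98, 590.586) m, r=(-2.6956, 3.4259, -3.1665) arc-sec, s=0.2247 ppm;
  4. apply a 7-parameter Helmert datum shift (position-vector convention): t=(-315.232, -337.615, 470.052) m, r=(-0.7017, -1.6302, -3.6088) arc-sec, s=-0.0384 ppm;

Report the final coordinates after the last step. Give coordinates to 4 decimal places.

start: φ=49.455350°, λ=94.124684°, h=3666.583 m
→ ECEF (a=6378388.000, f=1/297.0): X=-298977.0593, Y=4145898.5393, Z=4826508.4746
→ Helmert 7p (PV): X=-298453.3125, Y=4146123.8652, Z=4826594.0140
→ Helmert 7p (PV): X=-297811.6718, Y=4146788.4356, Z=4827136.4574
→ Helmert 7p (PV): X=-298092.4913, Y=4146472.2935, Z=4827589.8632

X=-298092.4913 m, Y=4146472.2935 m, Z=4827589.8632 m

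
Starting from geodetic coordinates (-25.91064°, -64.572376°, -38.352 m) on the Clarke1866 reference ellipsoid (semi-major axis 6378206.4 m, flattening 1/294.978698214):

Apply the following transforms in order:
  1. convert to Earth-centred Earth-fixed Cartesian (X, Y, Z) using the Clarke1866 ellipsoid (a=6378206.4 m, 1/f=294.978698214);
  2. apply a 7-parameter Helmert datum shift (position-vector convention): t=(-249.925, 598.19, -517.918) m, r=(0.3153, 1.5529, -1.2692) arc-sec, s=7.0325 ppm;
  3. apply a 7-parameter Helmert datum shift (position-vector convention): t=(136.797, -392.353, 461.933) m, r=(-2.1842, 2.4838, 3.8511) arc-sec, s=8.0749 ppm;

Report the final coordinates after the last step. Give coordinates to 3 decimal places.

start: φ=-25.910640°, λ=-64.572376°, h=-38.352 m
→ ECEF (a=6378206.400, f=1/294.978698214): X=2464898.2206, Y=-5184610.9331, Z=-2769986.4467
→ Helmert 7p (PV): X=2464612.8731, Y=-5184060.1368, Z=-2770550.3275
→ Helmert 7p (PV): X=2464832.9995, Y=-5184477.6727, Z=-2770085.5491

X=2464833.000 m, Y=-5184477.673 m, Z=-2770085.549 m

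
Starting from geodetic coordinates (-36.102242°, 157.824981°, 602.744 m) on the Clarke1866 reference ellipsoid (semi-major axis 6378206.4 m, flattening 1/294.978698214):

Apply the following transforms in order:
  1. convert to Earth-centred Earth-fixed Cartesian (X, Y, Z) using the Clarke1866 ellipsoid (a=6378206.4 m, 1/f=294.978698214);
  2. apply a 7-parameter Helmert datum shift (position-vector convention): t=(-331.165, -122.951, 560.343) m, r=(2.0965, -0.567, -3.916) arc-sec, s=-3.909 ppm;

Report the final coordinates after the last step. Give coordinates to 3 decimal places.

X=-4778544.198 m, Y=1947547.807 m, Z=-3736946.860 m

start: φ=-36.102242°, λ=157.824981°, h=602.744 m
→ ECEF (a=6378206.400, f=1/294.978698214): X=-4778278.9598, Y=1947549.6656, Z=-3737528.4731
→ Helmert 7p (PV): X=-4778544.1978, Y=1947547.8069, Z=-3736946.8600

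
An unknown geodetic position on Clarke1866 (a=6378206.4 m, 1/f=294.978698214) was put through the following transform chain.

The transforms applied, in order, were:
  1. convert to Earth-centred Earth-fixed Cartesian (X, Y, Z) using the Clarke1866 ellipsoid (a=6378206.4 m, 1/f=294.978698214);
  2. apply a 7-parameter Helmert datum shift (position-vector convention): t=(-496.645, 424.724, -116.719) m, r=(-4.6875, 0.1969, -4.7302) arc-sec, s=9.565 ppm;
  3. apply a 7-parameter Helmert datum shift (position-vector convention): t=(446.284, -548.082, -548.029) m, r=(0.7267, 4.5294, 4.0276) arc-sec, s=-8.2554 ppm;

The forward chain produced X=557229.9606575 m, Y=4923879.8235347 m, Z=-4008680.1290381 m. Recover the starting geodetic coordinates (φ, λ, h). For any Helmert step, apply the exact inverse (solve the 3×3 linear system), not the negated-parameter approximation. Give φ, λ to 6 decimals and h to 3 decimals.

start: X=557229.9607, Y=4923879.8235, Z=-4008680.1290 m
→ Helmert⁻¹: X=556972.4456, Y=4924443.5620, Z=-4008170.3079
→ Helmert⁻¹: X=557354.6623, Y=4924075.6040, Z=-4007902.8174
→ geod (Bowring, a=6378206.400): φ=-39.15537500°, λ=83.54219300°, h=3787.9770 m

φ=-39.155375°, λ=83.542193°, h=3787.977 m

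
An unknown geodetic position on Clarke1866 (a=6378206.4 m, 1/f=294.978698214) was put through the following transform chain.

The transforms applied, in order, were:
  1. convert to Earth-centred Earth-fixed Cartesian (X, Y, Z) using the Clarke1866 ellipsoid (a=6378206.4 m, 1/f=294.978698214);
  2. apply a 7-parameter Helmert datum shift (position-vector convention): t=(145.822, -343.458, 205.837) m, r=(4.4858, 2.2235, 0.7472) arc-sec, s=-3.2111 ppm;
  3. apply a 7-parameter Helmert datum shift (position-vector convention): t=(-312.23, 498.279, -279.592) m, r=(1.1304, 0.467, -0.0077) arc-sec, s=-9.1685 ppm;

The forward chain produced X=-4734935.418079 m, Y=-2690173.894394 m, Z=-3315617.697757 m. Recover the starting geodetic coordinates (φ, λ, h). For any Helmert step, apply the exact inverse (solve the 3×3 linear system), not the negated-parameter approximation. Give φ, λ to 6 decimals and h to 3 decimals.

start: X=-4734935.4181, Y=-2690173.8944, Z=-3315617.6978 m
→ Helmert⁻¹: X=-4734658.9912, Y=-2690715.1891, Z=-3315364.4763
→ Helmert⁻¹: X=-4734794.0220, Y=-2690435.3246, Z=-3315573.4893
→ geod (Bowring, a=6378206.400): φ=-31.50739600°, λ=-150.39361500°, h=3377.9990 m

φ=-31.507396°, λ=-150.393615°, h=3377.999 m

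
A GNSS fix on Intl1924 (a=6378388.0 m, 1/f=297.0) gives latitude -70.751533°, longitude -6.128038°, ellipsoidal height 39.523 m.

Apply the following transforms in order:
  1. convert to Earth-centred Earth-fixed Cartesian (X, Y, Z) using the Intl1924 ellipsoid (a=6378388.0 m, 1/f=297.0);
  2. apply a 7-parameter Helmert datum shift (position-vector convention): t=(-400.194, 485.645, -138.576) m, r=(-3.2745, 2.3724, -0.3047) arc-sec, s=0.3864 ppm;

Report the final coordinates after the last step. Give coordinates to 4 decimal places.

start: φ=-70.751533°, λ=-6.128038°, h=39.523 m
→ ECEF (a=6378388.000, f=1/297.0): X=2097023.4427, Y=-225145.1202, Z=-5999378.1275
→ Helmert 7p (PV): X=2096554.7232, Y=-224757.9015, Z=-5999539.5668

X=2096554.7232 m, Y=-224757.9015 m, Z=-5999539.5668 m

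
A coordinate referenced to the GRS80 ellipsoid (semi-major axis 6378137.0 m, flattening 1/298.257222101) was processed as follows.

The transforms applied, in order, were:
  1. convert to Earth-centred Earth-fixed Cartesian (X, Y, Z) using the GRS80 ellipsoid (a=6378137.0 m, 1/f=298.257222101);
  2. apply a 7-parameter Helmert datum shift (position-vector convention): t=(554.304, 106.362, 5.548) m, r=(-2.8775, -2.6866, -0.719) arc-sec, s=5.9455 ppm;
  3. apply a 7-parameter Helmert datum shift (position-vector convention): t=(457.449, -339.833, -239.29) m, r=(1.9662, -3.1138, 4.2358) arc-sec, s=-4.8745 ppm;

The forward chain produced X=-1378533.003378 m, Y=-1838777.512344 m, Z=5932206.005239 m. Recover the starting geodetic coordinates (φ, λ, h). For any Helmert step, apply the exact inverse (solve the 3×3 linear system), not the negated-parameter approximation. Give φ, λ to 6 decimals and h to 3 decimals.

start: X=-1378533.0034, Y=-1838777.5123, Z=5932206.0052 m
→ Helmert⁻¹: X=-1378945.3684, Y=-1838361.7721, Z=5932512.5538
→ Helmert⁻¹: X=-1379407.7915, Y=-1838544.7728, Z=5932464.0525
→ geod (Bowring, a=6378137.000): φ=68.95085400°, λ=-126.87985300°, h=2633.7040 m

φ=68.950854°, λ=-126.879853°, h=2633.704 m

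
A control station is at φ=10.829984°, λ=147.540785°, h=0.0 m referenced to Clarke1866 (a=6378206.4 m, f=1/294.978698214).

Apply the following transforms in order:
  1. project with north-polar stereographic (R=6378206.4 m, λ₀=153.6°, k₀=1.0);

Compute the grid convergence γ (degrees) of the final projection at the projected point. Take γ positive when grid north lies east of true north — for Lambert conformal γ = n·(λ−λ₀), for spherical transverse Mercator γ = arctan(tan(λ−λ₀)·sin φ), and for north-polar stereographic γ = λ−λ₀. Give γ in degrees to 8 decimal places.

start: φ=10.829984°, λ=147.540785°, h=0.000 m
→ into stereo (λ₀=153.6°): φ=10.82998400°, λ−λ₀=-6.05921500°
convergence γ = -6.05921500°

-6.05921500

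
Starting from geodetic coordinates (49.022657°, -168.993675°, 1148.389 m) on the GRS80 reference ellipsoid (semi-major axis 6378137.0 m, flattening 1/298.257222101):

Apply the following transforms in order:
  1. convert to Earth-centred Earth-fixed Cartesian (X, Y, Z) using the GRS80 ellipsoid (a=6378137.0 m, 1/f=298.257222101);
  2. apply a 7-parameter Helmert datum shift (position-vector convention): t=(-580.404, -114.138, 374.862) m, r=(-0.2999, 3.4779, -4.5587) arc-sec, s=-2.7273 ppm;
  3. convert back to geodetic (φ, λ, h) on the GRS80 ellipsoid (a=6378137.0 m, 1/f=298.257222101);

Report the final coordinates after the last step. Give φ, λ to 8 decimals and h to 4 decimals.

start: φ=49.022657°, λ=-168.993675°, h=1148.389 m
→ ECEF (a=6378137.000, f=1/298.257222101): X=-4114192.0110, Y=-800189.2597, Z=4793078.4308
→ Helmert 7p (PV): X=-4114698.0620, Y=-800203.3180, Z=4793510.7547
→ geod (Bowring, a=6378137.000): φ=49.02181603°, λ=-168.99480695°, h=1802.2856 m

φ=49.02181603°, λ=-168.99480695°, h=1802.2856 m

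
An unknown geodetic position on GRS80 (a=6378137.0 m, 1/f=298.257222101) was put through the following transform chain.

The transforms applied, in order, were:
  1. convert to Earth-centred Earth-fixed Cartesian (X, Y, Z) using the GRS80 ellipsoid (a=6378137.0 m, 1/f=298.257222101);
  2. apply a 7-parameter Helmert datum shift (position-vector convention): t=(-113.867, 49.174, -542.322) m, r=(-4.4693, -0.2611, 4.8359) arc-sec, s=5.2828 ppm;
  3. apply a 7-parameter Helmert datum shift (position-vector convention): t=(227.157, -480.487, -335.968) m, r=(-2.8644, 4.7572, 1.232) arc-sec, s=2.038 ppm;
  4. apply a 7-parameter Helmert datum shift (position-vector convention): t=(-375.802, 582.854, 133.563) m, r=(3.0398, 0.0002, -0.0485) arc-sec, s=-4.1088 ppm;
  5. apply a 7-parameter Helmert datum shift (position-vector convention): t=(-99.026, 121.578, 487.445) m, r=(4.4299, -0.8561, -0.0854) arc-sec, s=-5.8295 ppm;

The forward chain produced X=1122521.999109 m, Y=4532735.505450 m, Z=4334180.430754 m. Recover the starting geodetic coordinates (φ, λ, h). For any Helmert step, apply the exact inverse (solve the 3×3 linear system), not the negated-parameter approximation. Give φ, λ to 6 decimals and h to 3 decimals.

φ=43.060997°, λ=76.084829°, h=2944.833 m

start: X=1122521.9991, Y=4532735.5054, Z=4334180.4308 m
→ Helmert⁻¹: X=1122643.6794, Y=4532733.8873, Z=4333616.2412
→ Helmert⁻¹: X=1123023.0258, Y=4532233.7826, Z=4333433.6916
→ Helmert⁻¹: X=1122720.6996, Y=4532638.1418, Z=4333849.6661
→ Helmert⁻¹: X=1122940.3853, Y=4532444.7775, Z=4334465.8770
→ geod (Bowring, a=6378137.000): φ=43.06099700°, λ=76.08482900°, h=2944.8330 m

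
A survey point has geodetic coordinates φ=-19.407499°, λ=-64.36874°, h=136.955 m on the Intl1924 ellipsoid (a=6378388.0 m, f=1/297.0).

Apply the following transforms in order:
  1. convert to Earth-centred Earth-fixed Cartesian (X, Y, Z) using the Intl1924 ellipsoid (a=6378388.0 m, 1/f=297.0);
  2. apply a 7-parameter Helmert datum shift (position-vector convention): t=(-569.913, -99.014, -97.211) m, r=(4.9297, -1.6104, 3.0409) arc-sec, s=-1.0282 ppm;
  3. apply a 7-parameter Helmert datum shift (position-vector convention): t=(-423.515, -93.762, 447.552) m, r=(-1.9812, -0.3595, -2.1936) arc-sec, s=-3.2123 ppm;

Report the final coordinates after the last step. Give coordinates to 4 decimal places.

X=2602431.5997 m, Y=-5426231.4284 m, Z=-2105712.3669 m

start: φ=-19.407499°, λ=-64.368740°, h=136.955 m
→ ECEF (a=6378388.000, f=1/297.0): X=2603393.6628, Y=-5426102.4642, Z=-2106018.9369
→ Helmert 7p (PV): X=2602917.5109, Y=-5426107.1846, Z=-2106223.3397
→ Helmert 7p (PV): X=2602431.5997, Y=-5426231.4284, Z=-2105712.3669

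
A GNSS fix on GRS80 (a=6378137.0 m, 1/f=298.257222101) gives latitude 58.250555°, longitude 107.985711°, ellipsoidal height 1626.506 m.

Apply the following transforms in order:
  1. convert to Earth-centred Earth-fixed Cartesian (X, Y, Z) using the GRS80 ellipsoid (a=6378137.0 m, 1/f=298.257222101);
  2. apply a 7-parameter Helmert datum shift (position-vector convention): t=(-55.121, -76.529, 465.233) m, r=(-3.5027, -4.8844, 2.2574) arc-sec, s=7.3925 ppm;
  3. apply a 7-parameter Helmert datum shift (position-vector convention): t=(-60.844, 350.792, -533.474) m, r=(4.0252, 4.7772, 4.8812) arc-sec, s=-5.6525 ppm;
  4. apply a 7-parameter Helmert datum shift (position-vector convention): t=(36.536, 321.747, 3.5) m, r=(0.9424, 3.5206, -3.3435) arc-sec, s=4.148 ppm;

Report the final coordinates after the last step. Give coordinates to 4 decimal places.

start: φ=58.250555°, λ=107.985711°, h=1626.506 m
→ ECEF (a=6378137.000, f=1/298.257222101): X=-1039112.1928, Y=3200774.3678, Z=5401857.3808
→ Helmert 7p (PV): X=-1039337.9437, Y=3200801.8609, Z=5402283.5859
→ Helmert 7p (PV): X=-1039343.5396, Y=3201004.5414, Z=5401806.1093
→ Helmert 7p (PV): X=-1039167.2268, Y=3201331.7334, Z=5401864.3810

X=-1039167.2268 m, Y=3201331.7334 m, Z=5401864.3810 m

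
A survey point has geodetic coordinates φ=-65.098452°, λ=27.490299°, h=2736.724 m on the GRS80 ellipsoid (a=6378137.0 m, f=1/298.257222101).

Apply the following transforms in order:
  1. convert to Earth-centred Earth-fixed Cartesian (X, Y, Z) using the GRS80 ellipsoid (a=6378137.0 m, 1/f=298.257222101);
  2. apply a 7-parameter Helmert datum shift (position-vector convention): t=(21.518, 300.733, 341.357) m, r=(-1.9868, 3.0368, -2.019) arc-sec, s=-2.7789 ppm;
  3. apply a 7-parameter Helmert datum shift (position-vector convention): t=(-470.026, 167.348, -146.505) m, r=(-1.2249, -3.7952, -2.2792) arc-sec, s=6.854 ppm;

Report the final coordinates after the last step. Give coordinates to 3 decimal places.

X=2389567.035 m, Y=1243953.070 m, Z=-5764661.779 m

start: φ=-65.098452°, λ=27.490299°, h=2736.724 m
→ ECEF (a=6378137.000, f=1/298.257222101): X=2389958.6949, Y=1243619.4823, Z=-5764822.5621
→ Helmert 7p (PV): X=2389900.8702, Y=1243837.8374, Z=-5764512.3510
→ Helmert 7p (PV): X=2389567.0347, Y=1243953.0697, Z=-5764661.7789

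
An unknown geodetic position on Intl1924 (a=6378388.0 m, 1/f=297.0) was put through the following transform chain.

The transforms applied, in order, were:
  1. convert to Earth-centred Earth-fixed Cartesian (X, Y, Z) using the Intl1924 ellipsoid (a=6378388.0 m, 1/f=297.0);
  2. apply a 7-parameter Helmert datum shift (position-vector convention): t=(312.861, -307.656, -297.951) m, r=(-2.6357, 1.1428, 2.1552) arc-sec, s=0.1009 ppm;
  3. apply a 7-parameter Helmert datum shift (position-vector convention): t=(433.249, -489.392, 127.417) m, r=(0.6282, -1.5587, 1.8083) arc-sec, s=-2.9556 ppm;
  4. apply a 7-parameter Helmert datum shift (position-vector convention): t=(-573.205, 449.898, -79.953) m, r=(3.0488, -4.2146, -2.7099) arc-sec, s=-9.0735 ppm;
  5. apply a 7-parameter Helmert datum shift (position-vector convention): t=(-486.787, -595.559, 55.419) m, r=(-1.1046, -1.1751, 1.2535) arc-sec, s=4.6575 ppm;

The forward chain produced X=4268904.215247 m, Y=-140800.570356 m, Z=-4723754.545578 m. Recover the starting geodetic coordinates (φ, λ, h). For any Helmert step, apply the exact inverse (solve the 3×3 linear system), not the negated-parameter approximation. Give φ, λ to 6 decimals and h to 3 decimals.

φ=-48.070756°, λ=-1.877051°, h=2000.794 m

start: X=4268904.2152, Y=-140800.5704, Z=-4723754.5456 m
→ Helmert⁻¹: X=4269343.3538, Y=-140205.0065, Z=-4723813.0370
→ Helmert⁻¹: X=4269860.6279, Y=-140669.9069, Z=-4723861.1118
→ Helmert⁻¹: X=4269403.0697, Y=-140232.7461, Z=-4724034.3270
→ Helmert⁻¹: X=4269114.4876, Y=-139909.3220, Z=-4723714.0343
→ geod (Bowring, a=6378388.000): φ=-48.07075600°, λ=-1.87705100°, h=2000.7940 m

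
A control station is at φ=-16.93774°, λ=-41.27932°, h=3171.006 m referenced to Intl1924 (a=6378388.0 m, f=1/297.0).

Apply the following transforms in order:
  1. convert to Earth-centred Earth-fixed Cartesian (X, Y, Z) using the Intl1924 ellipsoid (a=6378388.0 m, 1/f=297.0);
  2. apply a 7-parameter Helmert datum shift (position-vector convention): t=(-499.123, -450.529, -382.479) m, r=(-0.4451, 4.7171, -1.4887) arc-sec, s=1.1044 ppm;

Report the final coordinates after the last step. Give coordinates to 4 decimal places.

X=4588468.8354 m, Y=-4029123.3765 m, Z=-1847670.0179 m

start: φ=-16.937740°, λ=-41.279320°, h=3171.006 m
→ ECEF (a=6378388.000, f=1/297.0): X=4589034.2103, Y=-4028631.2912, Z=-1847189.2449
→ Helmert 7p (PV): X=4588468.8354, Y=-4029123.3765, Z=-1847670.0179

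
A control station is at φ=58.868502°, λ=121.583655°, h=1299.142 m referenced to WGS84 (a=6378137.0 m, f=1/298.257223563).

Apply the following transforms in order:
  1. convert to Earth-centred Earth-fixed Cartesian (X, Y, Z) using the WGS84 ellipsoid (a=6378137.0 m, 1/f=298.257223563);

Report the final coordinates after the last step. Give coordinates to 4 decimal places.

X=-1731656.9106 m, Y=2816568.1928 m, Z=5437489.5237 m

start: φ=58.868502°, λ=121.583655°, h=1299.142 m
→ ECEF (a=6378137.000, f=1/298.257223563): X=-1731656.9106, Y=2816568.1928, Z=5437489.5237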